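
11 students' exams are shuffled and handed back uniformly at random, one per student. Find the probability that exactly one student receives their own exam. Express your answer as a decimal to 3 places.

Choose which one is fixed: C(11,1) = 11 ways.
The remaining 10 must have no fixed point: D(10) = 1334961.
P = 11·1334961/39916800 = 16481/44800 ≈ 0.368.

0.368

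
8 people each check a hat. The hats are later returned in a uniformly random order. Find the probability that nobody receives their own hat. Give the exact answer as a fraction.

This is the derangement probability: permutations of 8 with no fixed point.
D(8) = 8! · (1 − 1/1! + 1/2! − ··· + (−1)^8/8!) = 14833.
P = 14833/40320 = 2119/5760.

2119/5760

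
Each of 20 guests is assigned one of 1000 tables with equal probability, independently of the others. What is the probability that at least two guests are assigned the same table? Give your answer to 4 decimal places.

0.1741

It's easier to compute the probability that all 20 are distinct.
P(all distinct) = 1000/1000 · 999/1000 · ··· · 981/1000 ≈ 0.8259.
So the probability of at least one match is 1 − 0.8259 = 0.1741.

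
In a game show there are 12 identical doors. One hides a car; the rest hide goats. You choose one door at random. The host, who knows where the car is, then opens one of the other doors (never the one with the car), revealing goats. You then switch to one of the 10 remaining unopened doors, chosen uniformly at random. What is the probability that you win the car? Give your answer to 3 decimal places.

Your original door holds the car with probability 1/12, so the other 11 collectively hold it with probability 11/12.
The host can always find an empty door to open, so this doesn't change that 11/12; it is now spread over the 10 remaining unopened doors.
P(win by switching) = (11/12) · (1/10) = 11/120 ≈ 0.092.

0.092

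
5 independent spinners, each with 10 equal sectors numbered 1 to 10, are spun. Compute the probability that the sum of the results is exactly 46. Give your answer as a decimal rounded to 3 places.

0.001

There are 10^5 = 100000 equally likely outcomes.
The number of ordered 5-tuples from {1,…,10} summing to 46 is 70.
P(sum = 46) = 70/100000 = 7/10000 ≈ 0.001.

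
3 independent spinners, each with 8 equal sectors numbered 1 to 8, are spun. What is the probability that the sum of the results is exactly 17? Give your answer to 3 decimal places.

There are 8^3 = 512 equally likely outcomes.
The number of ordered 3-tuples from {1,…,8} summing to 17 is 36.
P(sum = 17) = 36/512 = 9/128 ≈ 0.070.

0.070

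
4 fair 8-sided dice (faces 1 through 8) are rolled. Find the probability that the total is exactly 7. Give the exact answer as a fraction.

There are 8^4 = 4096 equally likely outcomes.
The number of ordered 4-tuples from {1,…,8} summing to 7 is 20.
P(sum = 7) = 20/4096 = 5/1024.

5/1024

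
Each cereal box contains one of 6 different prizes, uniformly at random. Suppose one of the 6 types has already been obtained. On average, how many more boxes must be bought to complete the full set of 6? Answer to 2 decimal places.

Starting from 1 distinct type, each trial gives a new one with probability (6−i)/6 when i types are held, so the wait for the next new type is 6/(6−i).
E = 6/5 + 6/4 + 6/3 + 6/2 + 6/1 = 137/10 ≈ 13.70.

13.70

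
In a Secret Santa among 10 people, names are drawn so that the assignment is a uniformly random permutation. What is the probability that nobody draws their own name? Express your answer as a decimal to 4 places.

This is the derangement probability: permutations of 10 with no fixed point.
D(10) = 10! · (1 − 1/1! + 1/2! − ··· + (−1)^10/10!) = 1334961.
P = 1334961/3628800 = 16481/44800 ≈ 0.3679.

0.3679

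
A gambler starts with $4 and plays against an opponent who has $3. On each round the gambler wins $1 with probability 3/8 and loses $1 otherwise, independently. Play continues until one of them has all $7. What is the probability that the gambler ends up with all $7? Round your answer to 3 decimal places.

0.193

Let r = q/p = (5/8)/(3/8) = 5/3. The recurrence P(i) = p·P(i+1) + q·P(i−1) with P(0)=0, P(7)=1 gives P(i) = (1 − r^i)/(1 − r^7).
P(4) = (1 − (5/3)^4) / (1 − (5/3)^7) = 7344/37969 ≈ 0.193.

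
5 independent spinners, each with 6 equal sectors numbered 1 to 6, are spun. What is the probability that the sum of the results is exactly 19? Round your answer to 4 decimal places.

0.0945

There are 6^5 = 7776 equally likely outcomes.
The number of ordered 5-tuples from {1,…,6} summing to 19 is 735.
P(sum = 19) = 735/7776 = 245/2592 ≈ 0.0945.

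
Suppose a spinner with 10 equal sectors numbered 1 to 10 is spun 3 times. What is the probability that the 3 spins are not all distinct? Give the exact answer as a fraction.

7/25

P(all 3 different) = 10/10 · 9/10 · ··· · 8/10 = 18/25.
P(at least two equal) = 1 − 18/25 = 7/25.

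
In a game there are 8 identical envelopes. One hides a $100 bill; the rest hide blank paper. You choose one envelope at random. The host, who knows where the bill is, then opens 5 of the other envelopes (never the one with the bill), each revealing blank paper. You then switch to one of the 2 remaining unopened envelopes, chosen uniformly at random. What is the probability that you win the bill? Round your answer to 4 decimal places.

Your original envelope holds the bill with probability 1/8, so the other 7 collectively hold it with probability 7/8.
The host can always find 5 empty envelopes to open, so the reveals don't change that 7/8; it is now spread over the 2 remaining unopened envelopes.
P(win by switching) = (7/8) · (1/2) = 7/16 ≈ 0.4375.

0.4375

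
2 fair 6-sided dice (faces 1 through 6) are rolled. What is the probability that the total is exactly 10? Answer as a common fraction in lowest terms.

There are 6^2 = 36 equally likely outcomes.
The number of ordered 2-tuples from {1,…,6} summing to 10 is 3.
P(sum = 10) = 3/36 = 1/12.

1/12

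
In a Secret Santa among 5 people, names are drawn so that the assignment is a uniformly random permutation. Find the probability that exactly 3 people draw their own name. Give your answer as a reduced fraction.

Choose which 3 of the 5 are fixed: C(5,3) = 10 ways.
The remaining 2 must have no fixed point: D(2) = 1.
P = 10·1/120 = 1/12.

1/12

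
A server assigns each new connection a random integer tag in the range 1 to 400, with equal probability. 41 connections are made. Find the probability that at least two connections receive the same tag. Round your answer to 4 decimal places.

It's easier to compute the probability that all 41 are distinct.
P(all distinct) = 400/400 · 399/400 · ··· · 360/400 ≈ 0.1197.
So the probability of at least one match is 1 − 0.1197 = 0.8803.

0.8803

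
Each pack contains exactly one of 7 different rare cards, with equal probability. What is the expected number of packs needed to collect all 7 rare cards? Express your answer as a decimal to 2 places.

After i distinct types are collected, each trial gives a new one with probability (7−i)/7, so the expected wait for the next new type is 7/(7−i).
E = 7/7 + 7/6 + 7/5 + 7/4 + 7/3 + 7/2 + 7/1 = 363/20 ≈ 18.15.

18.15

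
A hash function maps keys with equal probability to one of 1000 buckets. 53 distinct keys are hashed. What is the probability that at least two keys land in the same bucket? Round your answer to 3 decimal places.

It's easier to compute the probability that all 53 are distinct.
P(all distinct) = 1000/1000 · 999/1000 · ··· · 948/1000 ≈ 0.246.
So the probability of at least one match is 1 − 0.246 = 0.754.

0.754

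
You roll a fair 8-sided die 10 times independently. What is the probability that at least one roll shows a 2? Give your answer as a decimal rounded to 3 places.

P(no roll shows a 2) = (7/8)^10 ≈ 0.263.
P(at least one) = 1 − 0.263 = 0.737.

0.737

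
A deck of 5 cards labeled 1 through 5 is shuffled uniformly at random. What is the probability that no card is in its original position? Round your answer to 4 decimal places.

This is the derangement probability: permutations of 5 with no fixed point.
D(5) = 5! · (1 − 1/1! + 1/2! − ··· + (−1)^5/5!) = 44.
P = 44/120 = 11/30 ≈ 0.3667.

0.3667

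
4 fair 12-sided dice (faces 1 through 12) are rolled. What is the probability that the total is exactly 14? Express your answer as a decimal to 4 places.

There are 12^4 = 20736 equally likely outcomes.
The number of ordered 4-tuples from {1,…,12} summing to 14 is 286.
P(sum = 14) = 286/20736 = 143/10368 ≈ 0.0138.

0.0138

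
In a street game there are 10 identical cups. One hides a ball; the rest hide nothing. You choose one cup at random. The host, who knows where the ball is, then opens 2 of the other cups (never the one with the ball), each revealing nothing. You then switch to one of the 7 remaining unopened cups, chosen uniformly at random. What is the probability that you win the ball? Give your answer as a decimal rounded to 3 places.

0.129

Your original cup holds the ball with probability 1/10, so the other 9 collectively hold it with probability 9/10.
The host can always find 2 empty cups to open, so the reveals don't change that 9/10; it is now spread over the 7 remaining unopened cups.
P(win by switching) = (9/10) · (1/7) = 9/70 ≈ 0.129.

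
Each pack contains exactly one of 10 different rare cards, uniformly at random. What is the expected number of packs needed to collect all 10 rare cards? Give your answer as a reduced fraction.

After i distinct types are collected, each trial gives a new one with probability (10−i)/10, so the expected wait for the next new type is 10/(10−i).
E = 10/10 + 10/9 + 10/8 + 10/7 + 10/6 + 10/5 + 10/4 + 10/3 + 10/2 + 10/1 = 7381/252.

7381/252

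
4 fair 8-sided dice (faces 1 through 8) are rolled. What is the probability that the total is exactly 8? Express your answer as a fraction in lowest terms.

There are 8^4 = 4096 equally likely outcomes.
The number of ordered 4-tuples from {1,…,8} summing to 8 is 35.
P(sum = 8) = 35/4096.

35/4096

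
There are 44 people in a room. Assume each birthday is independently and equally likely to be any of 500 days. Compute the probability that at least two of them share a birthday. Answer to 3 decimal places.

It's easier to compute the probability that all 44 are distinct.
P(all distinct) = 500/500 · 499/500 · ··· · 457/500 ≈ 0.142.
So the probability of at least one match is 1 − 0.142 = 0.858.

0.858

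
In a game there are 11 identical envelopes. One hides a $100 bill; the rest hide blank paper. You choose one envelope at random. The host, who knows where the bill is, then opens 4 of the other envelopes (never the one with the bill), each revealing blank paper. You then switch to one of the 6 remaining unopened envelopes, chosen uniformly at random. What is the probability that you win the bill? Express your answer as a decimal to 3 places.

Your original envelope holds the bill with probability 1/11, so the other 10 collectively hold it with probability 10/11.
The host can always find 4 empty envelopes to open, so the reveals don't change that 10/11; it is now spread over the 6 remaining unopened envelopes.
P(win by switching) = (10/11) · (1/6) = 5/33 ≈ 0.152.

0.152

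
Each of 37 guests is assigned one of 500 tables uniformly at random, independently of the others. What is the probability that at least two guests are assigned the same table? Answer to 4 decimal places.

It's easier to compute the probability that all 37 are distinct.
P(all distinct) = 500/500 · 499/500 · ··· · 464/500 ≈ 0.2552.
So the probability of at least one match is 1 − 0.2552 = 0.7448.

0.7448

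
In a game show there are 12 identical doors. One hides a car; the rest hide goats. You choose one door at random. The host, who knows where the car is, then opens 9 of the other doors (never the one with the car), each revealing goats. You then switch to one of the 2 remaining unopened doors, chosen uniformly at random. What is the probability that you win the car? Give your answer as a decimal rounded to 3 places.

Your original door holds the car with probability 1/12, so the other 11 collectively hold it with probability 11/12.
The host can always find 9 empty doors to open, so the reveals don't change that 11/12; it is now spread over the 2 remaining unopened doors.
P(win by switching) = (11/12) · (1/2) = 11/24 ≈ 0.458.

0.458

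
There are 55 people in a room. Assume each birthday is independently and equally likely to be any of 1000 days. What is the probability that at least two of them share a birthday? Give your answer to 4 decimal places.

0.7797

It's easier to compute the probability that all 55 are distinct.
P(all distinct) = 1000/1000 · 999/1000 · ··· · 946/1000 ≈ 0.2203.
So the probability of at least one match is 1 − 0.2203 = 0.7797.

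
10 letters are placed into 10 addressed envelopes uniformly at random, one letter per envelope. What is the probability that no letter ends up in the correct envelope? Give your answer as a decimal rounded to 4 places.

This is the derangement probability: permutations of 10 with no fixed point.
D(10) = 10! · (1 − 1/1! + 1/2! − ··· + (−1)^10/10!) = 1334961.
P = 1334961/3628800 = 16481/44800 ≈ 0.3679.

0.3679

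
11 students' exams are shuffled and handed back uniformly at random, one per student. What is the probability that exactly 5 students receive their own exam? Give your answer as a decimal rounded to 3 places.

Choose which 5 of the 11 are fixed: C(11,5) = 462 ways.
The remaining 6 must have no fixed point: D(6) = 265.
P = 462·265/39916800 = 53/17280 ≈ 0.003.

0.003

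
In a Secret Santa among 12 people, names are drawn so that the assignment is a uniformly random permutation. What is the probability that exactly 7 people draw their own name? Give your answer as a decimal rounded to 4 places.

Choose which 7 of the 12 are fixed: C(12,7) = 792 ways.
The remaining 5 must have no fixed point: D(5) = 44.
P = 792·44/479001600 = 11/151200 ≈ 0.0001.

0.0001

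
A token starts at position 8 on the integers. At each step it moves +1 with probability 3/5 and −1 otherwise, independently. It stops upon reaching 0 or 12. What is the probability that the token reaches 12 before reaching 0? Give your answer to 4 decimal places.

Let r = q/p = (2/5)/(3/5) = 2/3. The recurrence P(i) = p·P(i+1) + q·P(i−1) with P(0)=0, P(12)=1 gives P(i) = (1 − r^i)/(1 − r^12).
P(8) = (1 − (2/3)^8) / (1 − (2/3)^12) = 7857/8113 ≈ 0.9684.

0.9684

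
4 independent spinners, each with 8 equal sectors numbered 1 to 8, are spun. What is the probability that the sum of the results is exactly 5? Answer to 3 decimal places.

0.001

There are 8^4 = 4096 equally likely outcomes.
The number of ordered 4-tuples from {1,…,8} summing to 5 is 4.
P(sum = 5) = 4/4096 = 1/1024 ≈ 0.001.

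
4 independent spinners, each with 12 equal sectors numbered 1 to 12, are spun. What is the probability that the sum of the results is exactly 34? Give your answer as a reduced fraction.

There are 12^4 = 20736 equally likely outcomes.
The number of ordered 4-tuples from {1,…,12} summing to 34 is 640.
P(sum = 34) = 640/20736 = 5/162.

5/162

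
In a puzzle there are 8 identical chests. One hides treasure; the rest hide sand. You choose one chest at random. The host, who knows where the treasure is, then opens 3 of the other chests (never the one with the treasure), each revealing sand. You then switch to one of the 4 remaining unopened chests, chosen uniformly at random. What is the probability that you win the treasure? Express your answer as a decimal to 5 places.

0.21875

Your original chest holds the treasure with probability 1/8, so the other 7 collectively hold it with probability 7/8.
The host can always find 3 empty chests to open, so the reveals don't change that 7/8; it is now spread over the 4 remaining unopened chests.
P(win by switching) = (7/8) · (1/4) = 7/32 ≈ 0.21875.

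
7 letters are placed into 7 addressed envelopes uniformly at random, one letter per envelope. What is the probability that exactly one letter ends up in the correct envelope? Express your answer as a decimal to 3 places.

0.368

Choose which one is fixed: C(7,1) = 7 ways.
The remaining 6 must have no fixed point: D(6) = 265.
P = 7·265/5040 = 53/144 ≈ 0.368.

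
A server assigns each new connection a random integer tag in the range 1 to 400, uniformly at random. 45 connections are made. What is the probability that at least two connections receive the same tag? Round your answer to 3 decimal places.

0.924

It's easier to compute the probability that all 45 are distinct.
P(all distinct) = 400/400 · 399/400 · ··· · 356/400 ≈ 0.076.
So the probability of at least one match is 1 − 0.076 = 0.924.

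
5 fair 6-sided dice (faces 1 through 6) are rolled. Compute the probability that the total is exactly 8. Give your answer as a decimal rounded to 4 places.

0.0045

There are 6^5 = 7776 equally likely outcomes.
The number of ordered 5-tuples from {1,…,6} summing to 8 is 35.
P(sum = 8) = 35/7776 ≈ 0.0045.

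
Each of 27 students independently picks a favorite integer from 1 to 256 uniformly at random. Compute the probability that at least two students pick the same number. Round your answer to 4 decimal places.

0.7585

It's easier to compute the probability that all 27 are distinct.
P(all distinct) = 256/256 · 255/256 · ··· · 230/256 ≈ 0.2415.
So the probability of at least one match is 1 − 0.2415 = 0.7585.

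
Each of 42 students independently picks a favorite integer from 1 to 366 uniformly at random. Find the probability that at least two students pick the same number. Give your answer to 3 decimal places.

0.913

It's easier to compute the probability that all 42 are distinct.
P(all distinct) = 366/366 · 365/366 · ··· · 325/366 ≈ 0.087.
So the probability of at least one match is 1 − 0.087 = 0.913.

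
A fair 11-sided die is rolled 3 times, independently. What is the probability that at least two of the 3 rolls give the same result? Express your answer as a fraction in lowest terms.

31/121

P(all 3 different) = 11/11 · 10/11 · ··· · 9/11 = 90/121.
P(at least two equal) = 1 − 90/121 = 31/121.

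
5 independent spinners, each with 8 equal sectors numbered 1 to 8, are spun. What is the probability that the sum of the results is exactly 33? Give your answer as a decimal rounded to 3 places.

0.010

There are 8^5 = 32768 equally likely outcomes.
The number of ordered 5-tuples from {1,…,8} summing to 33 is 330.
P(sum = 33) = 330/32768 = 165/16384 ≈ 0.010.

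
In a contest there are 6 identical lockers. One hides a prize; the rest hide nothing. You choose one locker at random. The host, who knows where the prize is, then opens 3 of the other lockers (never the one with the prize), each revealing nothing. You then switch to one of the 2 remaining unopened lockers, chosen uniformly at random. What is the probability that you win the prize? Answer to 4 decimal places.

0.4167

Your original locker holds the prize with probability 1/6, so the other 5 collectively hold it with probability 5/6.
The host can always find 3 empty lockers to open, so the reveals don't change that 5/6; it is now spread over the 2 remaining unopened lockers.
P(win by switching) = (5/6) · (1/2) = 5/12 ≈ 0.4167.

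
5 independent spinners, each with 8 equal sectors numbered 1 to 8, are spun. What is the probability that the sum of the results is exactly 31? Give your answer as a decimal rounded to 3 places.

0.021

There are 8^5 = 32768 equally likely outcomes.
The number of ordered 5-tuples from {1,…,8} summing to 31 is 690.
P(sum = 31) = 690/32768 = 345/16384 ≈ 0.021.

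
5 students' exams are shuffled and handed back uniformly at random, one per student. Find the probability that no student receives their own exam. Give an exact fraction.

This is the derangement probability: permutations of 5 with no fixed point.
D(5) = 5! · (1 − 1/1! + 1/2! − ··· + (−1)^5/5!) = 44.
P = 44/120 = 11/30.

11/30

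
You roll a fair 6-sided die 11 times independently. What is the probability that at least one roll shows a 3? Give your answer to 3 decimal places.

P(no roll shows a 3) = (5/6)^11 ≈ 0.135.
P(at least one) = 1 − 0.135 = 0.865.

0.865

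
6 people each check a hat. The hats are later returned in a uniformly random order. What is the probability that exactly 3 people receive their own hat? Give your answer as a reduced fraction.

Choose which 3 of the 6 are fixed: C(6,3) = 20 ways.
The remaining 3 must have no fixed point: D(3) = 2.
P = 20·2/720 = 1/18.

1/18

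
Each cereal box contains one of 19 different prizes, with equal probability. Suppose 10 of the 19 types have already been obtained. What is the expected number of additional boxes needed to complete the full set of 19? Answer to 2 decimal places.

53.75

Starting from 10 distinct types, each trial gives a new one with probability (19−i)/19 when i types are held, so the wait for the next new type is 19/(19−i).
E = 19/9 + 19/8 + 19/7 + 19/6 + 19/5 + 19/4 + 19/3 + 19/2 + 19/1 = 135451/2520 ≈ 53.75.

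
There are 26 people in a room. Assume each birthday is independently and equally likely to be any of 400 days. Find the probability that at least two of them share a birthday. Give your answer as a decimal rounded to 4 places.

It's easier to compute the probability that all 26 are distinct.
P(all distinct) = 400/400 · 399/400 · ··· · 375/400 ≈ 0.4359.
So the probability of at least one match is 1 − 0.4359 = 0.5641.

0.5641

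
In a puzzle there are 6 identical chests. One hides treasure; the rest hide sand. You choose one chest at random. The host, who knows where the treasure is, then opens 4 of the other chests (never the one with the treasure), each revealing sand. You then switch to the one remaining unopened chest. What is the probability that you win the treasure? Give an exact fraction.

Your original chest holds the treasure with probability 1/6, so the other 5 collectively hold it with probability 5/6.
The host can always find 4 empty chests to open, so the reveals don't change that 5/6; it is now spread over the 1 remaining unopened chest.
P(win by switching) = (5/6) · (1/1) = 5/6.

5/6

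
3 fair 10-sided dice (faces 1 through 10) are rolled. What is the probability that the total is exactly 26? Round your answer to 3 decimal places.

There are 10^3 = 1000 equally likely outcomes.
The number of ordered 3-tuples from {1,…,10} summing to 26 is 15.
P(sum = 26) = 15/1000 = 3/200 ≈ 0.015.

0.015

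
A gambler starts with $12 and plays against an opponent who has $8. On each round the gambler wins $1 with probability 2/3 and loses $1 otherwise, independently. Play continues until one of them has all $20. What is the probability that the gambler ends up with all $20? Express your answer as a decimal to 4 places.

0.9998

Let r = q/p = (1/3)/(2/3) = 1/2. The recurrence P(i) = p·P(i+1) + q·P(i−1) with P(0)=0, P(20)=1 gives P(i) = (1 − r^i)/(1 − r^20).
P(12) = (1 − (1/2)^12) / (1 − (1/2)^20) = 69888/69905 ≈ 0.9998.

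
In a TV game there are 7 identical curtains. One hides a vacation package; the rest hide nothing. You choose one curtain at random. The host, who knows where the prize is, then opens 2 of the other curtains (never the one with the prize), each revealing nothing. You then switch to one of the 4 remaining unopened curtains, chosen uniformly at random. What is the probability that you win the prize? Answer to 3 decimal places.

0.214

Your original curtain holds the prize with probability 1/7, so the other 6 collectively hold it with probability 6/7.
The host can always find 2 empty curtains to open, so the reveals don't change that 6/7; it is now spread over the 4 remaining unopened curtains.
P(win by switching) = (6/7) · (1/4) = 3/14 ≈ 0.214.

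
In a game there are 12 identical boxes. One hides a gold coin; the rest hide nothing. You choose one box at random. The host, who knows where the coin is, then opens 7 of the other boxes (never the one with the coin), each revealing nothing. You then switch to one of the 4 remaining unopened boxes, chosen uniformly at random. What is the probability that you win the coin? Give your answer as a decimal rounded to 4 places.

0.2292

Your original box holds the coin with probability 1/12, so the other 11 collectively hold it with probability 11/12.
The host can always find 7 empty boxes to open, so the reveals don't change that 11/12; it is now spread over the 4 remaining unopened boxes.
P(win by switching) = (11/12) · (1/4) = 11/48 ≈ 0.2292.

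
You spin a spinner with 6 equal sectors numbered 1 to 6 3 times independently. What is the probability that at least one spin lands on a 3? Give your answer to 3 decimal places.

P(no spin lands on a 3) = (5/6)^3 ≈ 0.579.
P(at least one) = 1 − 0.579 = 0.421.

0.421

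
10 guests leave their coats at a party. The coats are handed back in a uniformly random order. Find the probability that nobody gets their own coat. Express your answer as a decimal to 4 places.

This is the derangement probability: permutations of 10 with no fixed point.
D(10) = 10! · (1 − 1/1! + 1/2! − ··· + (−1)^10/10!) = 1334961.
P = 1334961/3628800 = 16481/44800 ≈ 0.3679.

0.3679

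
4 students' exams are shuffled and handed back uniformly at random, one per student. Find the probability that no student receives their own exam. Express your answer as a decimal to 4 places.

This is the derangement probability: permutations of 4 with no fixed point.
D(4) = 4! · (1 − 1/1! + 1/2! − ··· + (−1)^4/4!) = 9.
P = 9/24 = 3/8 ≈ 0.3750.

0.3750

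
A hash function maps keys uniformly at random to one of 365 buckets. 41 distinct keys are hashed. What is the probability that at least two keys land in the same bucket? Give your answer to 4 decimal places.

0.9032

It's easier to compute the probability that all 41 are distinct.
P(all distinct) = 365/365 · 364/365 · ··· · 325/365 ≈ 0.0968.
So the probability of at least one match is 1 − 0.0968 = 0.9032.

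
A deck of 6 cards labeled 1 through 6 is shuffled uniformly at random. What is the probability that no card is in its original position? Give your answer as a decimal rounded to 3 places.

This is the derangement probability: permutations of 6 with no fixed point.
D(6) = 6! · (1 − 1/1! + 1/2! − ··· + (−1)^6/6!) = 265.
P = 265/720 = 53/144 ≈ 0.368.

0.368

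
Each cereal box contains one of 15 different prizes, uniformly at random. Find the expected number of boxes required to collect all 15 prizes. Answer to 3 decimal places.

49.773

After i distinct types are collected, each trial gives a new one with probability (15−i)/15, so the expected wait for the next new type is 15/(15−i).
E = 15/15 + 15/14 + 15/13 + 15/12 + 15/11 + 15/10 + 15/9 + 15/8 + 15/7 + 15/6 + 15/5 + 15/4 + 15/3 + 15/2 + 15/1 = 1195757/24024 ≈ 49.773.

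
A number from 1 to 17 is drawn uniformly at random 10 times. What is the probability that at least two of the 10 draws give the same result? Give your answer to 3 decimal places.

P(all 10 different) = 17/17 · 16/17 · ··· · 8/17 ≈ 0.035.
P(at least two equal) = 1 − 0.035 = 0.965.

0.965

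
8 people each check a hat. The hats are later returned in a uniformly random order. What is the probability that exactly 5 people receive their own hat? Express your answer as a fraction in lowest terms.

1/360

Choose which 5 of the 8 are fixed: C(8,5) = 56 ways.
The remaining 3 must have no fixed point: D(3) = 2.
P = 56·2/40320 = 1/360.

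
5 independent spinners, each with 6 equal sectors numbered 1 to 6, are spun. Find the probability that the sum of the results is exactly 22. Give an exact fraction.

35/648

There are 6^5 = 7776 equally likely outcomes.
The number of ordered 5-tuples from {1,…,6} summing to 22 is 420.
P(sum = 22) = 420/7776 = 35/648.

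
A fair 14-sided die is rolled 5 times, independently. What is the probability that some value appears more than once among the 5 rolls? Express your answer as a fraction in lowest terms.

2657/4802

P(all 5 different) = 14/14 · 13/14 · ··· · 10/14 = 2145/4802.
P(at least two equal) = 1 − 2145/4802 = 2657/4802.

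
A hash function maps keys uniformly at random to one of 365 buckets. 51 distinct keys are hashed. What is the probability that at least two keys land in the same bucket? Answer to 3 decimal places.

It's easier to compute the probability that all 51 are distinct.
P(all distinct) = 365/365 · 364/365 · ··· · 315/365 ≈ 0.026.
So the probability of at least one match is 1 − 0.026 = 0.974.

0.974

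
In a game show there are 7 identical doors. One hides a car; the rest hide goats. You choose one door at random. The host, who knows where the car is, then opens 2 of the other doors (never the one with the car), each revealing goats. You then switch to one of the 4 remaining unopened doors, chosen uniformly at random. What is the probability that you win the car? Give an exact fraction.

3/14

Your original door holds the car with probability 1/7, so the other 6 collectively hold it with probability 6/7.
The host can always find 2 empty doors to open, so the reveals don't change that 6/7; it is now spread over the 4 remaining unopened doors.
P(win by switching) = (6/7) · (1/4) = 3/14.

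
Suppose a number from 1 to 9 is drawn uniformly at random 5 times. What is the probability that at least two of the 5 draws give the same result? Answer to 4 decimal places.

P(all 5 different) = 9/9 · 8/9 · ··· · 5/9 ≈ 0.2561.
P(at least two equal) = 1 − 0.2561 = 0.7439.

0.7439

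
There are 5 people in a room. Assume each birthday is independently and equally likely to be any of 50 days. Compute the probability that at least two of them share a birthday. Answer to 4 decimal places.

0.1864

It's easier to compute the probability that all 5 are distinct.
P(all distinct) = 50/50 · 49/50 · ··· · 46/50 ≈ 0.8136.
So the probability of at least one match is 1 − 0.8136 = 0.1864.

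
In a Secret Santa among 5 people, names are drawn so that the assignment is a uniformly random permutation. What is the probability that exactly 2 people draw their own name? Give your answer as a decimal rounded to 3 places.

Choose which 2 of the 5 are fixed: C(5,2) = 10 ways.
The remaining 3 must have no fixed point: D(3) = 2.
P = 10·2/120 = 1/6 ≈ 0.167.

0.167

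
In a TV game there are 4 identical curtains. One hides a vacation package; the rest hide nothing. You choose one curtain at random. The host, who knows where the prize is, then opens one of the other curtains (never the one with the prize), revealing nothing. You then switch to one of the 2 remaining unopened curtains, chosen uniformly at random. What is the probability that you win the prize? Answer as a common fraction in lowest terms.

3/8

Your original curtain holds the prize with probability 1/4, so the other 3 collectively hold it with probability 3/4.
The host can always find an empty curtain to open, so this doesn't change that 3/4; it is now spread over the 2 remaining unopened curtains.
P(win by switching) = (3/4) · (1/2) = 3/8.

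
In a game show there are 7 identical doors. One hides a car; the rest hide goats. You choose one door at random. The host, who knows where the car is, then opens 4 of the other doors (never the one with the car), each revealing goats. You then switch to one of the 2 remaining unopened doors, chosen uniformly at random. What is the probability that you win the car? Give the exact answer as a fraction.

Your original door holds the car with probability 1/7, so the other 6 collectively hold it with probability 6/7.
The host can always find 4 empty doors to open, so the reveals don't change that 6/7; it is now spread over the 2 remaining unopened doors.
P(win by switching) = (6/7) · (1/2) = 3/7.

3/7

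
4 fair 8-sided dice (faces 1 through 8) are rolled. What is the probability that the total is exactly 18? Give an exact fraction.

There are 8^4 = 4096 equally likely outcomes.
The number of ordered 4-tuples from {1,…,8} summing to 18 is 344.
P(sum = 18) = 344/4096 = 43/512.

43/512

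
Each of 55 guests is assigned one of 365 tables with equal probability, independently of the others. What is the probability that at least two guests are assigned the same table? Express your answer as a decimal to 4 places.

0.9863

It's easier to compute the probability that all 55 are distinct.
P(all distinct) = 365/365 · 364/365 · ··· · 311/365 ≈ 0.0137.
So the probability of at least one match is 1 − 0.0137 = 0.9863.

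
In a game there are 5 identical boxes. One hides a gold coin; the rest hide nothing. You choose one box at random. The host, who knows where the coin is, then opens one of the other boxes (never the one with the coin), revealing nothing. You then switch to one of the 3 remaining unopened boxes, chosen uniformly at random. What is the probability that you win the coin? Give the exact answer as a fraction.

Your original box holds the coin with probability 1/5, so the other 4 collectively hold it with probability 4/5.
The host can always find an empty box to open, so this doesn't change that 4/5; it is now spread over the 3 remaining unopened boxes.
P(win by switching) = (4/5) · (1/3) = 4/15.

4/15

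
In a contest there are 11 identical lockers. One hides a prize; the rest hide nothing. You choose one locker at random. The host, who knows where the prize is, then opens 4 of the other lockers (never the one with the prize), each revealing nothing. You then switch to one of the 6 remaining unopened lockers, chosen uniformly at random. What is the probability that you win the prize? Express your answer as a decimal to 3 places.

Your original locker holds the prize with probability 1/11, so the other 10 collectively hold it with probability 10/11.
The host can always find 4 empty lockers to open, so the reveals don't change that 10/11; it is now spread over the 6 remaining unopened lockers.
P(win by switching) = (10/11) · (1/6) = 5/33 ≈ 0.152.

0.152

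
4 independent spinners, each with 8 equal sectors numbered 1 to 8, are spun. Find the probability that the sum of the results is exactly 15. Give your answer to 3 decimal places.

0.069

There are 8^4 = 4096 equally likely outcomes.
The number of ordered 4-tuples from {1,…,8} summing to 15 is 284.
P(sum = 15) = 284/4096 = 71/1024 ≈ 0.069.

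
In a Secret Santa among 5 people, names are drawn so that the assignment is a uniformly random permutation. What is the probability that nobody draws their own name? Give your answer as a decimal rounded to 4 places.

0.3667

This is the derangement probability: permutations of 5 with no fixed point.
D(5) = 5! · (1 − 1/1! + 1/2! − ··· + (−1)^5/5!) = 44.
P = 44/120 = 11/30 ≈ 0.3667.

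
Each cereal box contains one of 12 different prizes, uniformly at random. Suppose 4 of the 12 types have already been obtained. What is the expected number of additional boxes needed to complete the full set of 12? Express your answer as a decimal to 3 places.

32.614

Starting from 4 distinct types, each trial gives a new one with probability (12−i)/12 when i types are held, so the wait for the next new type is 12/(12−i).
E = 12/8 + 12/7 + 12/6 + 12/5 + 12/4 + 12/3 + 12/2 + 12/1 = 2283/70 ≈ 32.614.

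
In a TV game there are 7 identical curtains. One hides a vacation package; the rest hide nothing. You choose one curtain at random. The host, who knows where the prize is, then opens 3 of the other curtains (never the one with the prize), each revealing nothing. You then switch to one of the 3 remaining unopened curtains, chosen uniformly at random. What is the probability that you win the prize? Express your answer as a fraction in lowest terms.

2/7

Your original curtain holds the prize with probability 1/7, so the other 6 collectively hold it with probability 6/7.
The host can always find 3 empty curtains to open, so the reveals don't change that 6/7; it is now spread over the 3 remaining unopened curtains.
P(win by switching) = (6/7) · (1/3) = 2/7.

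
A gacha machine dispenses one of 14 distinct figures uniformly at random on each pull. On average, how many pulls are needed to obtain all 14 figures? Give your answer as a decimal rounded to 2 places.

After i distinct types are collected, each trial gives a new one with probability (14−i)/14, so the expected wait for the next new type is 14/(14−i).
E = 14/14 + 14/13 + 14/12 + 14/11 + 14/10 + 14/9 + 14/8 + 14/7 + 14/6 + 14/5 + 14/4 + 14/3 + 14/2 + 14/1 = 1171733/25740 ≈ 45.52.

45.52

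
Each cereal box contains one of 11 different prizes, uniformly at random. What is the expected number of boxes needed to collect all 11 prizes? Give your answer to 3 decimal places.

33.219

After i distinct types are collected, each trial gives a new one with probability (11−i)/11, so the expected wait for the next new type is 11/(11−i).
E = 11/11 + 11/10 + 11/9 + 11/8 + 11/7 + 11/6 + 11/5 + 11/4 + 11/3 + 11/2 + 11/1 = 83711/2520 ≈ 33.219.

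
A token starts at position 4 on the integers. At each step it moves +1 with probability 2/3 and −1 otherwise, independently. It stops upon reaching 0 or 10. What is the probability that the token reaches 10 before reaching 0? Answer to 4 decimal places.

Let r = q/p = (1/3)/(2/3) = 1/2. The recurrence P(i) = p·P(i+1) + q·P(i−1) with P(0)=0, P(10)=1 gives P(i) = (1 − r^i)/(1 − r^10).
P(4) = (1 − (1/2)^4) / (1 − (1/2)^10) = 320/341 ≈ 0.9384.

0.9384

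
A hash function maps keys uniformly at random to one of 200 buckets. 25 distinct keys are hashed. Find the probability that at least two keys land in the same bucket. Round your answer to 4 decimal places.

0.7910

It's easier to compute the probability that all 25 are distinct.
P(all distinct) = 200/200 · 199/200 · ··· · 176/200 ≈ 0.2090.
So the probability of at least one match is 1 − 0.2090 = 0.7910.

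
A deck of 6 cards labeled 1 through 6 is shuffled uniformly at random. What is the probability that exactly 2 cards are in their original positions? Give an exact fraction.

3/16

Choose which 2 of the 6 are fixed: C(6,2) = 15 ways.
The remaining 4 must have no fixed point: D(4) = 9.
P = 15·9/720 = 3/16.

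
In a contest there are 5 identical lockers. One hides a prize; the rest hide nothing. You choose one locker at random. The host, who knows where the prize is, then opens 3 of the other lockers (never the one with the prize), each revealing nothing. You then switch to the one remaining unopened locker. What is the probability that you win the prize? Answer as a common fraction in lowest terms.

4/5

Your original locker holds the prize with probability 1/5, so the other 4 collectively hold it with probability 4/5.
The host can always find 3 empty lockers to open, so the reveals don't change that 4/5; it is now spread over the 1 remaining unopened locker.
P(win by switching) = (4/5) · (1/1) = 4/5.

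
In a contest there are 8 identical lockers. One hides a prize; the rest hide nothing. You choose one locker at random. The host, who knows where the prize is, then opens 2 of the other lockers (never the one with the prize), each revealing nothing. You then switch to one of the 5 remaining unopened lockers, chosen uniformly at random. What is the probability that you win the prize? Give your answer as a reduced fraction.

Your original locker holds the prize with probability 1/8, so the other 7 collectively hold it with probability 7/8.
The host can always find 2 empty lockers to open, so the reveals don't change that 7/8; it is now spread over the 5 remaining unopened lockers.
P(win by switching) = (7/8) · (1/5) = 7/40.

7/40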